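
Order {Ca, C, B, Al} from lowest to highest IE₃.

Al < B < C < Ca

The third ionization energy removes an electron from the +2 ion. For each element: Ca²⁺ is the bare [Ar] core; C²⁺ still has 2 valence electrons; B²⁺ still has 1 valence electron; Al²⁺ still has 1 valence electron.
Core electrons are held far more tightly than valence electrons, so Ca tops the IE_3 order.
Valence configurations: C²⁺ [He]2s², B²⁺ [He]2s¹, Al²⁺ [Ne]3s¹.
Tabulated IE_3 (kJ/mol): Ca 4912, C 4620, B 3660, Al 2745.
Overall IE_3 order: Al < B < C < Ca.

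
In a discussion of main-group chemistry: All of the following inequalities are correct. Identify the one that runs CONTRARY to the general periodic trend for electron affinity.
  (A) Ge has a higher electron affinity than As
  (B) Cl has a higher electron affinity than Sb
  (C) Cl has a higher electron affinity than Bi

The general trend: electron affinity increases across a period and decreases down a group.
(A) Ge (period 4, group 14) vs As (period 4, group 15): the stated order contradicts the simple trend.
(B) Cl (period 3, group 17) vs Sb (period 5, group 15): the stated order agrees with the simple trend.
(C) Cl (period 3, group 17) vs Bi (period 6, group 15): the stated order agrees with the simple trend.
The exception is (A): adding an electron to As's half-filled 4p³ is unfavourable, so Ge (4p²) has the more exothermic EA.

(A)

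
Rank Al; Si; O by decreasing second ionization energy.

O > Al > Si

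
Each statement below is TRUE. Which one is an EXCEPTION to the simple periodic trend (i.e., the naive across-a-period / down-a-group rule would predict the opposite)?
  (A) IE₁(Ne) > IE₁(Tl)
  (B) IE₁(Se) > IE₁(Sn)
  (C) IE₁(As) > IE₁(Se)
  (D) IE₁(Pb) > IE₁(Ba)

The general trend: IE₁ increases across a period and decreases down a group.
(A) Ne (period 2, group 18) vs Tl (period 6, group 13): the stated order agrees with the simple trend.
(B) Se (period 4, group 16) vs Sn (period 5, group 14): the stated order agrees with the simple trend.
(C) As (period 4, group 15) vs Se (period 4, group 16): the stated order contradicts the simple trend.
(D) Pb (period 6, group 14) vs Ba (period 6, group 2): the stated order agrees with the simple trend.
The exception is (C): Se (4p⁴) ionizes more easily than half-filled As (4p³).

(C)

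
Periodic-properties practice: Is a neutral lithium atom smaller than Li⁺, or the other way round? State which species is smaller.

Forming Li⁺ removes 1 electron from Li. Fewer electrons for the same nuclear charge means less shielding and a higher Z_eff on the remaining electrons, and for main-group metals the entire outer shell is lost.
A cation is smaller than its parent atom: Li⁺ < Li.

Li⁺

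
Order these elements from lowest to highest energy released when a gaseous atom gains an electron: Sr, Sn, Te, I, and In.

Sr is in period 5, group 2; In is in period 5, group 13; Sn is in period 5, group 14; Te is in period 5, group 16; I is in period 5, group 17.
Adding an electron releases more energy for atoms nearer the top right (short of the noble gases).
All lie in period 5, so electron affinity increases left to right.
So from lowest to highest: Sr < In < Sn < Te < I.

Sr < In < Sn < Te < I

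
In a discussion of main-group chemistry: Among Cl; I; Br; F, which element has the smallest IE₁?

I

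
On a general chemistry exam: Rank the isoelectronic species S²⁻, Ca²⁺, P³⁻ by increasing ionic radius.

Ca²⁺ < S²⁻ < P³⁻

All of these have 18 electrons, so size is governed by nuclear charge alone: the more protons, the stronger the pull on the same electron cloud, and the smaller the ion.
Nuclear charges: Ca²⁺ (Z=20), S²⁻ (Z=16), P³⁻ (Z=15).
Smallest to largest: Ca²⁺ < S²⁻ < P³⁻.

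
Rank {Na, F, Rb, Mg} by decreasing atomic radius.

Rb > Na > Mg > F

F is in period 2, group 17; Na is in period 3, group 1; Mg is in period 3, group 2; Rb is in period 5, group 1.
Moving right in a period, electrons are added to the same shell under a stronger nuclear pull, so atoms get smaller; moving down, a new shell is opened and atoms get larger.
Neither a single period nor a single group — weigh both effects.
Mg > F: relative to F, both the across-period and down-group shifts push Mg's atomic radius up.
Na > Mg: both are in period 3; the period trend gives Na the larger value.
Rb > Na: Rb sits below Na in group 1, so the down-group effect alone puts Rb larger.
For reference (pm): F 64, Na 155, Mg 139, Rb 210.
So from largest to smallest: Rb > Na > Mg > F.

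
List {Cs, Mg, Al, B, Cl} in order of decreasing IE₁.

B is in period 2, group 13; Mg is in period 3, group 2; Al is in period 3, group 13; Cl is in period 3, group 17; Cs is in period 6, group 1.
IE₁ increases left→right with effective nuclear charge and decreases top→bottom as the valence shell moves farther out.
These span different periods and groups, so the two trends combine.
Al > Cs: both effects reinforce here, so Al is clearly the higher of the two.
Mg > Al: this pair runs against the simple trend — see the exception note.
B > Mg: relative to Mg, both the across-period and down-group shifts push B's first ionization energy up.
Cl > B: period and group pull opposite ways; the across-period shift dominates (1251 vs 801 kJ/mol).
Note the exception: Mg has a higher first ionization energy than Al, contrary to the simple trend — Al's single 3p electron is easier to remove than one from Mg's filled 3s².
Tabulated first ionization energy (kJ/mol): B 801, Mg 738, Al 578, Cl 1251, Cs 376.
So from highest to lowest: Cl > B > Mg > Al > Cs.

Cl > B > Mg > Al > Cs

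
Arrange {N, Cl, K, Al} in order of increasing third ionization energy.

The third ionization energy removes an electron from the +2 ion. For each element: N²⁺ still has 3 valence electrons; Cl²⁺ still has 5 valence electrons; K²⁺ is already 1 electron into the core; Al²⁺ still has 1 valence electron.
Usually core removal costs more than valence removal, but here the competition is close: a tightly held n=2 valence electron can cost more to remove than an n=3 core electron, so the actual values have to decide it.
Valence configurations: N²⁺ [He]2s²2p¹, Cl²⁺ [Ne]3s²3p³, Al²⁺ [Ne]3s¹.
The numbers (kJ/mol): N 4578, Cl 3822, K 4420, Al 2745.
So the third ionization energies run Al < Cl < K < N.

Al < Cl < K < N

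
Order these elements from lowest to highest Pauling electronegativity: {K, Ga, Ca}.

K is in period 4, group 1; Ca is in period 4, group 2; Ga is in period 4, group 13.
Electronegativity increases across a period and decreases down a group, tracking effective nuclear charge and atomic size.
All lie in period 4, so electronegativity increases left to right.
So from lowest to highest: K < Ca < Ga.

K < Ca < Ga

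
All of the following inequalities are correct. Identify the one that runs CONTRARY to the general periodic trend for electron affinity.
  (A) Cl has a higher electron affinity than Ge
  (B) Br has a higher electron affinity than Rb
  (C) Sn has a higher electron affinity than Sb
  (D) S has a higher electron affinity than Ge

The general trend: electron affinity increases across a period and decreases down a group.
(A) Cl (period 3, group 17) vs Ge (period 4, group 14): the stated order agrees with the simple trend.
(B) Br (period 4, group 17) vs Rb (period 5, group 1): the stated order agrees with the simple trend.
(C) Sn (period 5, group 14) vs Sb (period 5, group 15): the stated order contradicts the simple trend.
(D) S (period 3, group 16) vs Ge (period 4, group 14): the stated order agrees with the simple trend.
The exception is (C): adding an electron to Sb's half-filled 5p³ is unfavourable, so Sn has the more exothermic EA.

(C)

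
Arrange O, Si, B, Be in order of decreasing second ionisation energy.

Consider each +1 ion: O⁺ still has 5 valence electrons; Si⁺ still has 3 valence electrons; B⁺ still has 2 valence electrons; Be⁺ still has 1 valence electron.
All are still removing valence electrons, so compare the +1 ions as you would atoms: IE_2 generally rises across a period (higher Z_eff) and falls down a group (larger shell), subject to the usual subshell exceptions.
Valence configurations: O⁺ [He]2s²2p³, Si⁺ [Ne]3s²3p¹, B⁺ [He]2s², Be⁺ [He]2s¹.
Tabulated IE_2 (kJ/mol): O 3388, Si 1577, B 2427, Be 1757.
Overall IE_2 order: Si < Be < B < O.

O, B, Be, Si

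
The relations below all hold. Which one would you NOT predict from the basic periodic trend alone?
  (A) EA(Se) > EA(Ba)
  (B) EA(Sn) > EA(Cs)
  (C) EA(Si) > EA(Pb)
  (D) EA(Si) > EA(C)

The general trend: electron affinity increases across a period and decreases down a group.
(A) Se (period 4, group 16) vs Ba (period 6, group 2): the stated order agrees with the simple trend.
(B) Sn (period 5, group 14) vs Cs (period 6, group 1): the stated order agrees with the simple trend.
(C) Si (period 3, group 14) vs Pb (period 6, group 14): the stated order agrees with the simple trend.
(D) Si (period 3, group 14) vs C (period 2, group 14): the stated order contradicts the simple trend.
The exception is (D): Si's larger, more diffuse 3p orbitals accept an added electron slightly more readily than C's compact 2p.

(D)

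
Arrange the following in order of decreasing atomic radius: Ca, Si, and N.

N is in period 2, group 15; Si is in period 3, group 14; Ca is in period 4, group 2.
Atomic radius shrinks across a period as nuclear charge pulls the same shell inward, and grows down a group as new shells are added.
Neither a single period nor a single group — weigh both effects.
Si > N: relative to N, both the across-period and down-group shifts push Si's atomic radius up.
Ca > Si: both effects reinforce here, so Ca is clearly the larger of the two.
Tabulated atomic radius (pm): N 71, Si 116, Ca 171.
So from largest to smallest: Ca > Si > N.

Ca > Si > N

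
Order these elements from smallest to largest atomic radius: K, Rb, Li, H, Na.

H is in period 1, group 1; Li is in period 2, group 1; Na is in period 3, group 1; K is in period 4, group 1; Rb is in period 5, group 1.
Radius decreases left→right (rising Z_eff, same n) and increases top→bottom (higher n).
All are in group 1, so atomic radius increases down the group.
So from smallest to largest: H < Li < Na < K < Rb.

H < Li < Na < K < Rb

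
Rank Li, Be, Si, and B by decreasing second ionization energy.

Li > B > Be > Si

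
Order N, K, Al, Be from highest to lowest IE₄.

Be > Al > N > K

After 3 electrons have been removed, what remains? N³⁺ still has 2 valence electrons; K³⁺ is already 2 electrons into the core; Al³⁺ is the bare [Ne] core; Be³⁺ is already 1 electron into the core.
Usually core removal costs more than valence removal, but here the competition is close: a tightly held n=2 valence electron can cost more to remove than an n=3 core electron, so the actual values have to decide it.
Approximate IE_4 values (kJ/mol): N 7475, K 5877, Al 11577, Be 21007.
Putting it together, IE_4: K < N < Al < Be.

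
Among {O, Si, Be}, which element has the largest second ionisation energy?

O

IE_2 is the cost of taking one more electron from the +1 cation: O⁺ still has 5 valence electrons; Si⁺ still has 3 valence electrons; Be⁺ still has 1 valence electron.
All are still removing valence electrons, so compare the +1 ions as you would atoms: IE_2 generally rises across a period (higher Z_eff) and falls down a group (larger shell), subject to the usual subshell exceptions.
Valence configurations: O⁺ [He]2s²2p³, Si⁺ [Ne]3s²3p¹, Be⁺ [He]2s¹.
The numbers (kJ/mol): O 3388, Si 1577, Be 1757.
So the second ionization energies run Si < Be < O.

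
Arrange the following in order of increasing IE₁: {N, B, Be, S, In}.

IE₁ increases left→right with effective nuclear charge and decreases top→bottom as the valence shell moves farther out.
These span different periods and groups, so the two trends combine.
B > In: they share group 13; the group trend gives B the larger value.
Be > B: this pair runs against the simple trend — see the exception note.
S > Be: the two effects oppose for this pair; the across-period effect wins (1000 vs 900 kJ/mol).
N > S: the two effects oppose for this pair; the down-group effect wins (1402 vs 1000 kJ/mol).
Note the exception: Be has a higher first ionization energy than B, contrary to the simple trend — removing B's lone 2p electron is easier than breaking Be's filled 2s².
For reference (kJ/mol): Be 900, B 801, N 1402, S 1000, In 558.
So from lowest to highest: In < B < Be < S < N.

In < B < Be < S < N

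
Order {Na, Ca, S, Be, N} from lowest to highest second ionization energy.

Ca < Be < S < N < Na

After 1 electron has been removed, what remains? Na⁺ is the bare [Ne] core; Ca⁺ still has 1 valence electron; S⁺ still has 5 valence electrons; Be⁺ still has 1 valence electron; N⁺ still has 4 valence electrons.
Pulling an electron out of a noble-gas core costs far more than removing a remaining valence electron, so Na sits at the high end of IE_2.
Valence configurations: Ca⁺ [Ar]4s¹, S⁺ [Ne]3s²3p³, Be⁺ [He]2s¹, N⁺ [He]2s²2p².
Approximate IE_2 values (kJ/mol): Na 4562, Ca 1145, S 2252, Be 1757, N 2856.
Putting it together, IE_2: Ca < Be < S < N < Na.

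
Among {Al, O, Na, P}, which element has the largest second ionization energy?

Na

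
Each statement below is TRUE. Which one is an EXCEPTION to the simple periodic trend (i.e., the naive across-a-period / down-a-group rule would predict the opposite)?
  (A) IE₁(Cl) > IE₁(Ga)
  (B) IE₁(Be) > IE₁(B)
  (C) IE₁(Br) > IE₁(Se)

The general trend: first ionisation energy increases across a period and decreases down a group.
(A) Cl (period 3, group 17) vs Ga (period 4, group 13): the stated order agrees with the simple trend.
(B) Be (period 2, group 2) vs B (period 2, group 13): the stated order contradicts the simple trend.
(C) Br (period 4, group 17) vs Se (period 4, group 16): the stated order agrees with the simple trend.
The exception is (B): removing B's lone 2p electron is easier than breaking Be's filled 2s².

(B)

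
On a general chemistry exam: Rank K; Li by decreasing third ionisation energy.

Li > K

IE_3 is the cost of taking one more electron from the +2 cation: K²⁺ is already 1 electron into the core; Li²⁺ is already 1 electron into the core.
All of these are removing an electron from a noble-gas core or deeper; the smaller core (lower principal quantum number) is held far more tightly, and within a period the higher nuclear charge binds the same core more tightly.
Tabulated IE_3 (kJ/mol): K 4420, Li 11815.
Hence IE_3: K < Li.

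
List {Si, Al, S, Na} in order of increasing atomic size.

S < Si < Al < Na

Na is in period 3, group 1; Al is in period 3, group 13; Si is in period 3, group 14; S is in period 3, group 16.
Atomic radius shrinks across a period as nuclear charge pulls the same shell inward, and grows down a group as new shells are added.
All lie in period 3, so atomic radius increases right to left.
So from smallest to largest: S < Si < Al < Na.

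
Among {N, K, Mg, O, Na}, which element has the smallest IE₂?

Mg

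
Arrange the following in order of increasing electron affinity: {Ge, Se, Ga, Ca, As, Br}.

Ca is in period 4, group 2; Ga is in period 4, group 13; Ge is in period 4, group 14; As is in period 4, group 15; Se is in period 4, group 16; Br is in period 4, group 17.
Adding an electron releases more energy for atoms nearer the top right (short of the noble gases).
All lie in period 4; the across-period trend (electron affinity increases left to right) applies, with the exception below.
Note the exception: Ge has a higher electron affinity than As, contrary to the simple trend — adding an electron to As's half-filled 4p³ is unfavourable, so Ge (4p²) has the more exothermic EA.
For reference (kJ/mol): Ca 2, Ga 29, Ge 119, As 78, Se 195, Br 325.
So from lowest to highest: Ca < Ga < As < Ge < Se < Br.

Ca < Ga < As < Ge < Se < Br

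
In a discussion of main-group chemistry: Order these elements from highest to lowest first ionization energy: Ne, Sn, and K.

Ne is in period 2, group 18; K is in period 4, group 1; Sn is in period 5, group 14.
First ionization energy rises across a period (greater Z_eff holds electrons more tightly) and falls down a group (valence electrons are farther from the nucleus).
These span different periods and groups, so the two trends combine.
Sn > K: the two effects oppose for this pair; the across-period effect wins (709 vs 419 kJ/mol).
Ne > Sn: both effects reinforce here, so Ne is clearly the higher of the two.
Approximate values (kJ/mol): Ne 2081, K 419, Sn 709.
So from highest to lowest: Ne > Sn > K.

Ne, Sn, K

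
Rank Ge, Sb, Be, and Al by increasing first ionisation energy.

First ionization energy rises across a period (greater Z_eff holds electrons more tightly) and falls down a group (valence electrons are farther from the nucleus).
A diagonal step moves right (one effect) and down (the opposite effect) at once.
Ge > Al: period and group pull opposite ways; the across-period shift dominates (762 vs 578 kJ/mol).
Sb > Ge: the two effects oppose for this pair; the across-period effect wins (831 vs 762 kJ/mol).
Be > Sb: the two effects oppose for this pair; the down-group effect wins (900 vs 831 kJ/mol).
Approximate values (kJ/mol): Be 900, Al 578, Ge 762, Sb 831.
So from lowest to highest: Al < Ge < Sb < Be.

Al < Ge < Sb < Be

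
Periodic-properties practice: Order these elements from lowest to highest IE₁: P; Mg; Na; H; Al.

Na < Al < Mg < P < H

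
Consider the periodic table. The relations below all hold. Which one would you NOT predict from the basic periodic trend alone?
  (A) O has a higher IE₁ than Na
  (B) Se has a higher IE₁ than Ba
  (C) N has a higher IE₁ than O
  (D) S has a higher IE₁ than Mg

(C)

The general trend: IE₁ increases across a period and decreases down a group.
(A) O (period 2, group 16) vs Na (period 3, group 1): the stated order agrees with the simple trend.
(B) Se (period 4, group 16) vs Ba (period 6, group 2): the stated order agrees with the simple trend.
(C) N (period 2, group 15) vs O (period 2, group 16): the stated order contradicts the simple trend.
(D) S (period 3, group 16) vs Mg (period 3, group 2): the stated order agrees with the simple trend.
The exception is (C): pairing an electron in O's 2p⁴ costs repulsion energy, so O ionizes more easily than half-filled N (2p³).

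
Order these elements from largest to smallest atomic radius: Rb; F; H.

H is in period 1, group 1; F is in period 2, group 17; Rb is in period 5, group 1.
Atomic radius shrinks across a period as nuclear charge pulls the same shell inward, and grows down a group as new shells are added.
These span different periods and groups, so the two trends combine.
F > H: period and group pull opposite ways; the down-group shift dominates (64 vs 32 pm).
Rb > F: both effects reinforce here, so Rb is clearly the larger of the two.
For reference (pm): H 32, F 64, Rb 210.
So from largest to smallest: Rb > F > H.

Rb > F > H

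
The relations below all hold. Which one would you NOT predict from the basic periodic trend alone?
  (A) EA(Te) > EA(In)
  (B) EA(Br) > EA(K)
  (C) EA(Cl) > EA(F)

(C)

The general trend: electron affinity increases across a period and decreases down a group.
(A) Te (period 5, group 16) vs In (period 5, group 13): the stated order agrees with the simple trend.
(B) Br (period 4, group 17) vs K (period 4, group 1): the stated order agrees with the simple trend.
(C) Cl (period 3, group 17) vs F (period 2, group 17): the stated order contradicts the simple trend.
The exception is (C): F's small 2p subshell makes the incoming electron feel strong e⁻–e⁻ repulsion, so Cl actually releases more energy on gaining an electron.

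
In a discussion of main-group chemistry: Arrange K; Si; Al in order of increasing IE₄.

Consider each +3 ion: K³⁺ is already 2 electrons into the core; Si³⁺ still has 1 valence electron; Al³⁺ is the bare [Ne] core.
Pulling an electron out of a noble-gas core costs far more than removing a remaining valence electron, so K and Al sit at the high end of IE_4.
Approximate IE_4 values (kJ/mol): K 5877, Si 4356, Al 11577.
So the fourth ionization energies run Si < K < Al.

Si < K < Al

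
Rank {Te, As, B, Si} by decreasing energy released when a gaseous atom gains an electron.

Te > Si > As > B

Atoms with high Z_eff and room in the valence shell (especially the halogens) have the most exothermic electron affinities.
These sit on a diagonal, where the across-period and down-group effects partly cancel.
As > B: the two effects oppose for this pair; the across-period effect wins (78 vs 27 kJ/mol).
Si > As: period and group pull opposite ways; the down-group shift dominates (134 vs 78 kJ/mol).
Te > Si: the two effects oppose for this pair; the across-period effect wins (190 vs 134 kJ/mol).
Tabulated electron affinity (kJ/mol): B 27, Si 134, As 78, Te 190.
So from highest to lowest: Te > Si > As > B.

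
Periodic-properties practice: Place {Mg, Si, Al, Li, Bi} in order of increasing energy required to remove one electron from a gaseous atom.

Li < Al < Bi < Mg < Si

Li is in period 2, group 1; Mg is in period 3, group 2; Al is in period 3, group 13; Si is in period 3, group 14; Bi is in period 6, group 15.
First ionization energy rises across a period (greater Z_eff holds electrons more tightly) and falls down a group (valence electrons are farther from the nucleus).
These span different periods and groups, so the two trends combine.
Al > Li: the two effects oppose for this pair; the across-period effect wins (578 vs 520 kJ/mol).
Bi > Al: period and group pull opposite ways; the across-period shift dominates (703 vs 578 kJ/mol).
Mg > Bi: period and group pull opposite ways; the down-group shift dominates (738 vs 703 kJ/mol).
Si > Mg: both are in period 3; the period trend gives Si the larger value.
Note the exception: Mg has a higher first ionization energy than Al, contrary to the simple trend — Al's single 3p electron is easier to remove than one from Mg's filled 3s².
Approximate values (kJ/mol): Li 520, Mg 738, Al 578, Si 786, Bi 703.
So from lowest to highest: Li < Al < Bi < Mg < Si.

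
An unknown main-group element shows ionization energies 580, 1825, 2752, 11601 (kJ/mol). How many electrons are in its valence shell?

3

Look for the largest jump between consecutive ionization energies: IE4/IE3 ≈ 4.2, far larger than any earlier ratio.
That jump marks the point where a core electron is being removed. So the atom has 3 valence electrons.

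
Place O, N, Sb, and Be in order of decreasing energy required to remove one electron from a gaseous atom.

Be is in period 2, group 2; N is in period 2, group 15; O is in period 2, group 16; Sb is in period 5, group 15.
First ionization energy rises across a period (greater Z_eff holds electrons more tightly) and falls down a group (valence electrons are farther from the nucleus).
Neither a single period nor a single group — weigh both effects.
Be > Sb: the two effects oppose for this pair; the down-group effect wins (900 vs 831 kJ/mol).
O > Be: both are in period 2; the period trend gives O the larger value.
N > O: this pair runs against the simple trend — see the exception note.
Note the exception: N has a higher first ionization energy than O, contrary to the simple trend — pairing an electron in O's 2p⁴ costs repulsion energy, so O ionizes more easily than half-filled N (2p³).
Approximate values (kJ/mol): Be 900, N 1402, O 1314, Sb 831.
So from highest to lowest: N > O > Be > Sb.

N > O > Be > Sb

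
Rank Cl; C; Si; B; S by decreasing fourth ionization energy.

The fourth ionization energy removes an electron from the +3 ion. For each element: Cl³⁺ still has 4 valence electrons; C³⁺ still has 1 valence electron; Si³⁺ still has 1 valence electron; B³⁺ is the bare [He] core; S³⁺ still has 3 valence electrons.
Pulling an electron out of a noble-gas core costs far more than removing a remaining valence electron, so B sits at the high end of IE_4.
Valence configurations: Cl³⁺ [Ne]3s²3p², C³⁺ [He]2s¹, Si³⁺ [Ne]3s¹, S³⁺ [Ne]3s²3p¹.
Approximate IE_4 values (kJ/mol): Cl 5159, C 6223, Si 4356, B 25026, S 4556.
Putting it together, IE_4: Si < S < Cl < C < B.

B > C > Cl > S > Si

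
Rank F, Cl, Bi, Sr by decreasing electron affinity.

Atoms with high Z_eff and room in the valence shell (especially the halogens) have the most exothermic electron affinities.
Neither a single period nor a single group — weigh both effects.
Bi > Sr: the two effects oppose for this pair; the across-period effect wins (91 vs 5 kJ/mol).
F > Bi: relative to Bi, both the across-period and down-group shifts push F's electron affinity up.
Cl > F: this pair runs against the simple trend — see the exception note.
Note the exception: Cl has a higher electron affinity than F, contrary to the simple trend — F's small 2p subshell makes the incoming electron feel strong e⁻–e⁻ repulsion, so Cl actually releases more energy on gaining an electron.
Approximate values (kJ/mol): F 328, Cl 349, Sr 5, Bi 91.
So from highest to lowest: Cl > F > Bi > Sr.

Cl > F > Bi > Sr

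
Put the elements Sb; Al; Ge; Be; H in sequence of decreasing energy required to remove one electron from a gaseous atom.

H > Be > Sb > Ge > Al

H is in period 1, group 1; Be is in period 2, group 2; Al is in period 3, group 13; Ge is in period 4, group 14; Sb is in period 5, group 15.
Removing the outermost electron gets harder across a period and easier down a group.
These sit on a diagonal, where the across-period and down-group effects partly cancel.
Ge > Al: the two effects oppose for this pair; the across-period effect wins (762 vs 578 kJ/mol).
Sb > Ge: the two effects oppose for this pair; the across-period effect wins (831 vs 762 kJ/mol).
Be > Sb: period and group pull opposite ways; the down-group shift dominates (900 vs 831 kJ/mol).
H > Be: period and group pull opposite ways; the down-group shift dominates (1312 vs 900 kJ/mol).
Approximate values (kJ/mol): H 1312, Be 900, Al 578, Ge 762, Sb 831.
So from highest to lowest: H > Be > Sb > Ge > Al.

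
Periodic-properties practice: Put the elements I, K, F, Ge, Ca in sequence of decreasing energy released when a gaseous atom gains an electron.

F > I > Ge > K > Ca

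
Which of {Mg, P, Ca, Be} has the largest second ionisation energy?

P

After 1 electron has been removed, what remains? Mg⁺ still has 1 valence electron; P⁺ still has 4 valence electrons; Ca⁺ still has 1 valence electron; Be⁺ still has 1 valence electron.
All are still removing valence electrons, so compare the +1 ions as you would atoms: IE_2 generally rises across a period (higher Z_eff) and falls down a group (larger shell), subject to the usual subshell exceptions.
Valence configurations: Mg⁺ [Ne]3s¹, P⁺ [Ne]3s²3p², Ca⁺ [Ar]4s¹, Be⁺ [He]2s¹.
The numbers (kJ/mol): Mg 1451, P 1907, Ca 1145, Be 1757.
Hence IE_2: Ca < Mg < Be < P.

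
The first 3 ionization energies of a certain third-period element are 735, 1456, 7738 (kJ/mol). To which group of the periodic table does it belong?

Group 2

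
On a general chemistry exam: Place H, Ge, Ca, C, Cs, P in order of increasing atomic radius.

H < C < P < Ge < Ca < Cs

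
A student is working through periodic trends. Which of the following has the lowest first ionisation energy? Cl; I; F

I

Removing the outermost electron gets harder across a period and easier down a group.
All are in group 17, so first ionization energy increases up the group.
The lowest first ionisation energy among these belongs to I.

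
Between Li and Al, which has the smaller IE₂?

Consider each +1 ion: Li⁺ is the bare [He] core; Al⁺ still has 2 valence electrons.
Pulling an electron out of a noble-gas core costs far more than removing a remaining valence electron, so Li sits at the high end of IE_2.
Tabulated IE_2 (kJ/mol): Li 7298, Al 1817.
Hence IE_2: Al < Li.

Al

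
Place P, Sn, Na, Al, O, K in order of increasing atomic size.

O < P < Al < Sn < Na < K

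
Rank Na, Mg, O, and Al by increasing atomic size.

O < Al < Mg < Na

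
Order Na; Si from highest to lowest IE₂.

After 1 electron has been removed, what remains? Na⁺ is the bare [Ne] core; Si⁺ still has 3 valence electrons.
Breaking into a closed-shell core is much more expensive than removing a leftover valence electron — Na has the largest IE_2 here.
The numbers (kJ/mol): Na 4562, Si 1577.
Putting it together, IE_2: Si < Na.

Na > Si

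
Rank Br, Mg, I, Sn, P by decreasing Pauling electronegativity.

Br, I, P, Sn, Mg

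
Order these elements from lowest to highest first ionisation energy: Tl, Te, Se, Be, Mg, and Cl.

Tl < Mg < Te < Be < Se < Cl

Removing the outermost electron gets harder across a period and easier down a group.
Neither a single period nor a single group — weigh both effects.
Mg > Tl: the two effects oppose for this pair; the down-group effect wins (738 vs 589 kJ/mol).
Te > Mg: period and group pull opposite ways; the across-period shift dominates (869 vs 738 kJ/mol).
Be > Te: period and group pull opposite ways; the down-group shift dominates (900 vs 869 kJ/mol).
Se > Be: period and group pull opposite ways; the across-period shift dominates (941 vs 900 kJ/mol).
Cl > Se: both effects reinforce here, so Cl is clearly the higher of the two.
Tabulated first ionization energy (kJ/mol): Be 900, Mg 738, Cl 1251, Se 941, Te 869, Tl 589.
So from lowest to highest: Tl < Mg < Te < Be < Se < Cl.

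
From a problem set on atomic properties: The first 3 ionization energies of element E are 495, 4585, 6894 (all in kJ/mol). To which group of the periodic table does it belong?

Group 1

Look for the largest jump between consecutive ionization energies: IE2/IE1 ≈ 9.3, far larger than any earlier ratio.
That jump marks the point where a core electron is being removed. So the atom has 1 valence electron.
A main-group element with 1 valence electron is in group 1.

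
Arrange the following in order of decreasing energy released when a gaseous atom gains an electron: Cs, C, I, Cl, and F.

C is in period 2, group 14; F is in period 2, group 17; Cl is in period 3, group 17; I is in period 5, group 17; Cs is in period 6, group 1.
Adding an electron releases more energy for atoms nearer the top right (short of the noble gases).
These span different periods and groups, so the two trends combine.
C > Cs: both effects reinforce here, so C is clearly the higher of the two.
I > C: period and group pull opposite ways; the across-period shift dominates (295 vs 122 kJ/mol).
F > I: they share group 17; the group trend gives F the larger value.
Cl > F: this pair runs against the simple trend — see the exception note.
Note the exception: Cl has a higher electron affinity than F, contrary to the simple trend — F's small 2p subshell makes the incoming electron feel strong e⁻–e⁻ repulsion, so Cl actually releases more energy on gaining an electron.
For reference (kJ/mol): C 122, F 328, Cl 349, I 295, Cs 46.
So from highest to lowest: Cl > F > I > C > Cs.

Cl > F > I > C > Cs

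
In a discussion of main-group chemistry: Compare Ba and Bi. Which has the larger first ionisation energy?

Bi

Ba is in period 6, group 2; Bi is in period 6, group 15.
Removing the outermost electron gets harder across a period and easier down a group.
All lie in period 6, so first ionization energy increases left to right.
So Bi has the larger first ionisation energy (Bi > Ba).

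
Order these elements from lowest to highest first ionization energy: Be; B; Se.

B < Be < Se

Be is in period 2, group 2; B is in period 2, group 13; Se is in period 4, group 16.
Removing the outermost electron gets harder across a period and easier down a group.
Here both period and group differ, so the two effects have to be weighed against each other.
Be > B: this pair runs against the simple trend — see the exception note.
Se > Be: period and group pull opposite ways; the across-period shift dominates (941 vs 900 kJ/mol).
Note the exception: Be has a higher first ionization energy than B, contrary to the simple trend — removing B's lone 2p electron is easier than breaking Be's filled 2s².
For reference (kJ/mol): Be 900, B 801, Se 941.
So from lowest to highest: B < Be < Se.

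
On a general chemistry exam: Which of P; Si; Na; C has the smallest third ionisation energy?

The third ionization energy removes an electron from the +2 ion. For each element: P²⁺ still has 3 valence electrons; Si²⁺ still has 2 valence electrons; Na²⁺ is already 1 electron into the core; C²⁺ still has 2 valence electrons.
Breaking into a closed-shell core is much more expensive than removing a leftover valence electron — Na has the largest IE_3 here.
Valence configurations: P²⁺ [Ne]3s²3p¹, Si²⁺ [Ne]3s², C²⁺ [He]2s².
P²⁺ loses a lone 3p electron whereas Si²⁺ must break into a filled 3s² pair, so IE_3(Si) > IE_3(P) even though P has the higher nuclear charge.
The numbers (kJ/mol): P 2914, Si 3232, Na 6910, C 4620.
Overall IE_3 order: P < Si < C < Na.

P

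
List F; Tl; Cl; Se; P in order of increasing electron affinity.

Tl, P, Se, F, Cl

F is in period 2, group 17; P is in period 3, group 15; Cl is in period 3, group 17; Se is in period 4, group 16; Tl is in period 6, group 13.
Electron affinity generally becomes more exothermic across a period toward the halogens and less exothermic down a group.
These span different periods and groups, so the two trends combine.
P > Tl: both effects reinforce here, so P is clearly the higher of the two.
Se > P: the two effects oppose for this pair; the across-period effect wins (195 vs 72 kJ/mol).
F > Se: both effects reinforce here, so F is clearly the higher of the two.
Cl > F: this pair runs against the simple trend — see the exception note.
Note the exception: Cl has a higher electron affinity than F, contrary to the simple trend — F's small 2p subshell makes the incoming electron feel strong e⁻–e⁻ repulsion, so Cl actually releases more energy on gaining an electron.
Tabulated electron affinity (kJ/mol): F 328, P 72, Cl 349, Se 195, Tl 19.
So from lowest to highest: Tl < P < Se < F < Cl.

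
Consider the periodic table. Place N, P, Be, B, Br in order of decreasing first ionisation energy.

N, Br, P, Be, B

Be is in period 2, group 2; B is in period 2, group 13; N is in period 2, group 15; P is in period 3, group 15; Br is in period 4, group 17.
First ionization energy rises across a period (greater Z_eff holds electrons more tightly) and falls down a group (valence electrons are farther from the nucleus).
Neither a single period nor a single group — weigh both effects.
Be > B: this pair runs against the simple trend — see the exception note.
P > Be: period and group pull opposite ways; the across-period shift dominates (1012 vs 900 kJ/mol).
Br > P: period and group pull opposite ways; the across-period shift dominates (1140 vs 1012 kJ/mol).
N > Br: period and group pull opposite ways; the down-group shift dominates (1402 vs 1140 kJ/mol).
Note the exception: Be has a higher first ionization energy than B, contrary to the simple trend — removing B's lone 2p electron is easier than breaking Be's filled 2s².
Tabulated first ionization energy (kJ/mol): Be 900, B 801, N 1402, P 1012, Br 1140.
So from highest to lowest: N > Br > P > Be > B.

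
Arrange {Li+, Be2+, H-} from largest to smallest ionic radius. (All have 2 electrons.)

All of these have 2 electrons, so size is governed by nuclear charge alone: the more protons, the stronger the pull on the same electron cloud, and the smaller the ion.
Nuclear charges: Be2+ (Z=4), Li+ (Z=3), H- (Z=1).
Largest to smallest: H- > Li+ > Be2+.

H-, Li+, Be2+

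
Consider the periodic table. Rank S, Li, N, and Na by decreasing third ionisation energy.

IE_3 is the cost of taking one more electron from the +2 cation: S²⁺ still has 4 valence electrons; Li²⁺ is already 1 electron into the core; N²⁺ still has 3 valence electrons; Na²⁺ is already 1 electron into the core.
Core electrons are held far more tightly than valence electrons, so Na and Li top the IE_3 order.
Valence configurations: S²⁺ [Ne]3s²3p², N²⁺ [He]2s²2p¹.
The numbers (kJ/mol): S 3357, Li 11815, N 4578, Na 6910.
Putting it together, IE_3: S < N < Na < Li.

Li > Na > N > S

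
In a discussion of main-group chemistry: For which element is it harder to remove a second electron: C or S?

C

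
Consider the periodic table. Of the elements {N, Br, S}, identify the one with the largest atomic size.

N is in period 2, group 15; S is in period 3, group 16; Br is in period 4, group 17.
Atomic radius shrinks across a period as nuclear charge pulls the same shell inward, and grows down a group as new shells are added.
These sit on a diagonal, where the across-period and down-group effects partly cancel.
S > N: period and group pull opposite ways; the down-group shift dominates (103 vs 71 pm).
Br > S: the two effects oppose for this pair; the down-group effect wins (114 vs 103 pm).
Approximate values (pm): N 71, S 103, Br 114.
The largest atomic size among these belongs to Br.

Br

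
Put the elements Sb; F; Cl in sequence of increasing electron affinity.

F is in period 2, group 17; Cl is in period 3, group 17; Sb is in period 5, group 15.
EA tends to increase across a period and decrease down a group, though the pattern is less regular than for IE or radius.
Neither a single period nor a single group — weigh both effects.
F > Sb: both effects reinforce here, so F is clearly the higher of the two.
Cl > F: this pair runs against the simple trend — see the exception note.
Note the exception: Cl has a higher electron affinity than F, contrary to the simple trend — F's small 2p subshell makes the incoming electron feel strong e⁻–e⁻ repulsion, so Cl actually releases more energy on gaining an electron.
Tabulated electron affinity (kJ/mol): F 328, Cl 349, Sb 103.
So from lowest to highest: Sb < F < Cl.

Sb < F < Cl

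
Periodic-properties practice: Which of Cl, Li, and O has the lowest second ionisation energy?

Cl

After 1 electron has been removed, what remains? Cl⁺ still has 6 valence electrons; Li⁺ is the bare [He] core; O⁺ still has 5 valence electrons.
Breaking into a closed-shell core is much more expensive than removing a leftover valence electron — Li has the largest IE_2 here.
Valence configurations: Cl⁺ [Ne]3s²3p⁴, O⁺ [He]2s²2p³.
Tabulated IE_2 (kJ/mol): Cl 2298, Li 7298, O 3388.
So the second ionization energies run Cl < O < Li.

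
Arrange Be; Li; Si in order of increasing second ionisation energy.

The second ionization energy removes an electron from the +1 ion. For each element: Be⁺ still has 1 valence electron; Li⁺ is the bare [He] core; Si⁺ still has 3 valence electrons.
Breaking into a closed-shell core is much more expensive than removing a leftover valence electron — Li has the largest IE_2 here.
Valence configurations: Be⁺ [He]2s¹, Si⁺ [Ne]3s²3p¹.
The numbers (kJ/mol): Be 1757, Li 7298, Si 1577.
Hence IE_2: Si < Be < Li.

Si, Be, Li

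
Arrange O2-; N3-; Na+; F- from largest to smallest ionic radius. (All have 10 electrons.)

N3- > O2- > F- > Na+

All of these have 10 electrons, so size is governed by nuclear charge alone: the more protons, the stronger the pull on the same electron cloud, and the smaller the ion.
Nuclear charges: Na+ (Z=11), F- (Z=9), O2- (Z=8), N3- (Z=7).
Largest to smallest: N3- > O2- > F- > Na+.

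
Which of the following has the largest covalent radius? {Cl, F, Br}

Br

F is in period 2, group 17; Cl is in period 3, group 17; Br is in period 4, group 17.
Radius decreases left→right (rising Z_eff, same n) and increases top→bottom (higher n).
All are in group 17, so atomic radius increases down the group.
The largest covalent radius among these belongs to Br.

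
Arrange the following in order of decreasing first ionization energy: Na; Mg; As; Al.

Na is in period 3, group 1; Mg is in period 3, group 2; Al is in period 3, group 13; As is in period 4, group 15.
Removing the outermost electron gets harder across a period and easier down a group.
Here both period and group differ, so the two effects have to be weighed against each other.
Al > Na: Al lies to the right of Na in period 3, so the across-period effect alone puts Al higher.
Mg > Al: this pair runs against the simple trend — see the exception note.
As > Mg: the two effects oppose for this pair; the across-period effect wins (947 vs 738 kJ/mol).
Note the exception: Mg has a higher first ionization energy than Al, contrary to the simple trend — Al's single 3p electron is easier to remove than one from Mg's filled 3s².
Approximate values (kJ/mol): Na 496, Mg 738, Al 578, As 947.
So from highest to lowest: As > Mg > Al > Na.

As, Mg, Al, Na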